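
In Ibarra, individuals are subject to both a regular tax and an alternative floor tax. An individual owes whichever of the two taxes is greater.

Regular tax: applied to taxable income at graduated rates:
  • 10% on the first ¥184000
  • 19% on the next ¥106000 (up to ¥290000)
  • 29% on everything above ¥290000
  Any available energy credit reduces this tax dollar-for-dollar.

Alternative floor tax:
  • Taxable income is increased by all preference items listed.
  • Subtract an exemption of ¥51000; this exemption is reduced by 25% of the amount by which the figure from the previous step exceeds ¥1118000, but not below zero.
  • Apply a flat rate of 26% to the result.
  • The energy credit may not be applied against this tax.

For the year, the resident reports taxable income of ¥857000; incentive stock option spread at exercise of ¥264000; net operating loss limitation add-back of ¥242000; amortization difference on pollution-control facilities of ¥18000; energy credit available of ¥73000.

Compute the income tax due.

¥359060

Regular tax:
  ¥184000 × 10% = ¥18400
  ¥106000 × 19% = ¥20140
  ¥567000 × 29% = ¥164430
  → ¥202970
  Less energy credit ¥73000 → ¥129970

Alternative floor tax:
  Adjusted income: ¥857000 + ¥264000 + ¥242000 + ¥18000 = ¥1381000
  Exemption: 25% × (¥1381000 − ¥1118000) = ¥65750 ≥ ¥51000, so the exemption is fully phased out
  Base: ¥1381000 − ¥0 = ¥1381000
  ¥1381000 × 26% = ¥359060

¥359060 > ¥129970, so the alternative floor tax is the binding amount.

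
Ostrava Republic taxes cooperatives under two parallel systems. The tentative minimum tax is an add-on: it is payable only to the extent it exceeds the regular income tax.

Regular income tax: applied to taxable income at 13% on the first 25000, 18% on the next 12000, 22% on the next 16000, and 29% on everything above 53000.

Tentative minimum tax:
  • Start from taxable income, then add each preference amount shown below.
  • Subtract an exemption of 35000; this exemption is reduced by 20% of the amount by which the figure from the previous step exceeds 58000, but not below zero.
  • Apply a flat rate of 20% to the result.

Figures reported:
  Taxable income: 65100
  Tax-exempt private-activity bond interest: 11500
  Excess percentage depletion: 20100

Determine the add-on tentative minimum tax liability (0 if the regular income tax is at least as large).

1449

Regular income tax:
  25000 × 13% = 3250
  12000 × 18% = 2160
  16000 × 22% = 3520
  12100 × 29% = 3509
  → 12439

Tentative minimum tax:
  Adjusted income: 65100 + 11500 + 20100 = 96700
  Exemption: 35000 − 20% × (96700 − 58000) = 35000 − 7740 = 27260
  Base: 96700 − 27260 = 69440
  69440 × 20% = 13888

Excess of tentative minimum tax over regular income tax: 13888 − 12439 = 1449.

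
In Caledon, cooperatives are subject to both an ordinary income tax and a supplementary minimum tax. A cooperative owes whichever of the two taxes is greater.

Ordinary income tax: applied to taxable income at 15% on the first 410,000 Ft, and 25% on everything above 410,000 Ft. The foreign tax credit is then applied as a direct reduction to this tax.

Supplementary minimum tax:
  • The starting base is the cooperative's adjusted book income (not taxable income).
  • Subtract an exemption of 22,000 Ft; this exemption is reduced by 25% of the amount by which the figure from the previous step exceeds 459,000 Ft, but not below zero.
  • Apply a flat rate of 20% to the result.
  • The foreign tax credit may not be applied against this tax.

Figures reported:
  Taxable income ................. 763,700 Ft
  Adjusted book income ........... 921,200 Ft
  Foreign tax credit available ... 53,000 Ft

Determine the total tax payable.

184,240 Ft

Supplementary minimum tax:
  Base (adjusted book income): 921,200 Ft
  Exemption: 25% × (921,200 Ft − 459,000 Ft) = 115,550 Ft ≥ 22,000 Ft, so the exemption is fully phased out
  Base: 921,200 Ft − 0 Ft = 921,200 Ft
  921,200 Ft × 20% = 184,240 Ft

Ordinary income tax:
  410,000 Ft × 15% = 61,500 Ft
  353,700 Ft × 25% = 88,425 Ft
  → 149,925 Ft
  Less foreign tax credit 53,000 Ft → 96,925 Ft

184,240 Ft > 96,925 Ft, so the supplementary minimum tax is the binding amount.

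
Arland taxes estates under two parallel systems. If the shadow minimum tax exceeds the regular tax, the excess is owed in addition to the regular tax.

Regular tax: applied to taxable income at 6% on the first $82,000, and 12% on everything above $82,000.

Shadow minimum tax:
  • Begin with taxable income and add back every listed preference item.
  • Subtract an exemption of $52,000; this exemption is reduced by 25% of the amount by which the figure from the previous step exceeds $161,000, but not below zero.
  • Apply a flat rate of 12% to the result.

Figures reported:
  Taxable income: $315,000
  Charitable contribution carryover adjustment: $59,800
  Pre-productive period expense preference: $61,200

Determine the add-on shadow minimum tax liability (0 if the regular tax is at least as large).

Shadow minimum tax:
  Adjusted income: $315,000 + $59,800 + $61,200 = $436,000
  Exemption: 25% × ($436,000 − $161,000) = $68,750 ≥ $52,000, so the exemption is fully phased out
  Base: $436,000 − $0 = $436,000
  $436,000 × 12% = $52,320

Regular tax:
  $82,000 × 6% = $4,920
  $233,000 × 12% = $27,960
  → $32,880

Excess of shadow minimum tax over regular tax: $52,320 − $32,880 = $19,440.

$19,440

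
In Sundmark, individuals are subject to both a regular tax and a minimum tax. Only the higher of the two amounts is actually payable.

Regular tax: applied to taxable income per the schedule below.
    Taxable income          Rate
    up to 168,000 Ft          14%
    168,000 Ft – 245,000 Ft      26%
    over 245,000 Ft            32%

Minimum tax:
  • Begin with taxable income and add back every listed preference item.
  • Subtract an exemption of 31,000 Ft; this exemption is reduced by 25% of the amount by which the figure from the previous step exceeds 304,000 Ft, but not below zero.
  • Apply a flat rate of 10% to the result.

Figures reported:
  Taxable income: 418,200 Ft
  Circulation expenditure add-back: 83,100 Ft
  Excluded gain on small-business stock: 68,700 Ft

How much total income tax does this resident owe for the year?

Minimum tax:
  Adjusted income: 418,200 Ft + 83,100 Ft + 68,700 Ft = 570,000 Ft
  Exemption: 25% × (570,000 Ft − 304,000 Ft) = 66,500 Ft ≥ 31,000 Ft, so the exemption is fully phased out
  Base: 570,000 Ft − 0 Ft = 570,000 Ft
  570,000 Ft × 10% = 57,000 Ft

Regular tax:
  168,000 Ft × 14% = 23,520 Ft
  77,000 Ft × 26% = 20,020 Ft
  173,200 Ft × 32% = 55,424 Ft
  → 98,964 Ft

98,964 Ft > 57,000 Ft, so the regular tax governs.

98,964 Ft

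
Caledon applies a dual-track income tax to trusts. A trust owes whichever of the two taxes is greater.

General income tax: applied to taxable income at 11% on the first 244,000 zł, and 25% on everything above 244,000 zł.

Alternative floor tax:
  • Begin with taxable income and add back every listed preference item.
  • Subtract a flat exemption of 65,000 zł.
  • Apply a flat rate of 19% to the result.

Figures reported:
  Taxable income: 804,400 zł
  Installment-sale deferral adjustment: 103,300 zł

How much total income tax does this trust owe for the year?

166,940 zł

Alternative floor tax:
  Adjusted income: 804,400 zł + 103,300 zł = 907,700 zł
  Less exemption 65,000 zł → base 842,700 zł
  842,700 zł × 19% = 160,113 zł

General income tax:
  244,000 zł × 11% = 26,840 zł
  560,400 zł × 25% = 140,100 zł
  → 166,940 zł

166,940 zł > 160,113 zł, so the general income tax governs.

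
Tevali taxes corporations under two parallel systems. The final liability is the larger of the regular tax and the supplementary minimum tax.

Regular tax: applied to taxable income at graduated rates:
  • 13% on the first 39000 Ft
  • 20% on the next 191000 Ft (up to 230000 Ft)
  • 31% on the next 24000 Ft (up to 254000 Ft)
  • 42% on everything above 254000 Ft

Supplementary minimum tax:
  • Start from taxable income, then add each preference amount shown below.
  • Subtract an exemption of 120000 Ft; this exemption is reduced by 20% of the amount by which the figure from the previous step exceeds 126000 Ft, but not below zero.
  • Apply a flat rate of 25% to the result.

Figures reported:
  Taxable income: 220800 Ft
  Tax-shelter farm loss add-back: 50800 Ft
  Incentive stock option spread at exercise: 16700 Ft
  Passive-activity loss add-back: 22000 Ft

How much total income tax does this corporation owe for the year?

56790 Ft

Supplementary minimum tax:
  Adjusted income: 220800 Ft + 50800 Ft + 16700 Ft + 22000 Ft = 310300 Ft
  Exemption: 120000 Ft − 20% × (310300 Ft − 126000 Ft) = 120000 Ft − 36860 Ft = 83140 Ft
  Base: 310300 Ft − 83140 Ft = 227160 Ft
  227160 Ft × 25% = 56790 Ft

Regular tax:
  39000 Ft × 13% = 5070 Ft
  181800 Ft × 20% = 36360 Ft
  → 41430 Ft

56790 Ft > 41430 Ft, so the supplementary minimum tax is the binding amount.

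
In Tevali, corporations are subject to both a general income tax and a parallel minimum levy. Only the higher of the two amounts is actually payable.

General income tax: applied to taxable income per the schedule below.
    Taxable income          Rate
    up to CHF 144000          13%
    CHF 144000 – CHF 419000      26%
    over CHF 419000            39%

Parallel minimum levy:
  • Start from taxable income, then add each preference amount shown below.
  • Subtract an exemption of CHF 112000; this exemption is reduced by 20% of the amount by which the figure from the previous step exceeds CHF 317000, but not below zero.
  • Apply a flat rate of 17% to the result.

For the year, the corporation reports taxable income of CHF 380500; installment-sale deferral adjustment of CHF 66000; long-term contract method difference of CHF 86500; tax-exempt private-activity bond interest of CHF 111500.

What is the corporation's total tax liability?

CHF 101660

General income tax:
  CHF 144000 × 13% = CHF 18720
  CHF 236500 × 26% = CHF 61490
  → CHF 80210

Parallel minimum levy:
  Adjusted income: CHF 380500 + CHF 66000 + CHF 86500 + CHF 111500 = CHF 644500
  Exemption: CHF 112000 − 20% × (CHF 644500 − CHF 317000) = CHF 112000 − CHF 65500 = CHF 46500
  Base: CHF 644500 − CHF 46500 = CHF 598000
  CHF 598000 × 17% = CHF 101660

CHF 101660 > CHF 80210, so the parallel minimum levy is the binding amount.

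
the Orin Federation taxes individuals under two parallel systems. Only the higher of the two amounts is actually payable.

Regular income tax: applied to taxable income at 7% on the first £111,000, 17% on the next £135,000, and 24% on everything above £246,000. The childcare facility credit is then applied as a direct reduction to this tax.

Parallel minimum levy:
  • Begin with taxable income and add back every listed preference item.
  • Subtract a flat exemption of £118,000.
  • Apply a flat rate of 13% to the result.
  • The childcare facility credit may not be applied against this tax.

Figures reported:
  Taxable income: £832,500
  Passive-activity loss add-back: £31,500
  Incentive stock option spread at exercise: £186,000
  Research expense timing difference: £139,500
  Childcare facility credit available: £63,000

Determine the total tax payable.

£139,295

Parallel minimum levy:
  Adjusted income: £832,500 + £31,500 + £186,000 + £139,500 = £1,189,500
  Less exemption £118,000 → base £1,071,500
  £1,071,500 × 13% = £139,295

Regular income tax:
  £111,000 × 7% = £7,770
  £135,000 × 17% = £22,950
  £586,500 × 24% = £140,760
  → £171,480
  Less childcare facility credit £63,000 → £108,480

£139,295 > £108,480, so the parallel minimum levy is the binding amount.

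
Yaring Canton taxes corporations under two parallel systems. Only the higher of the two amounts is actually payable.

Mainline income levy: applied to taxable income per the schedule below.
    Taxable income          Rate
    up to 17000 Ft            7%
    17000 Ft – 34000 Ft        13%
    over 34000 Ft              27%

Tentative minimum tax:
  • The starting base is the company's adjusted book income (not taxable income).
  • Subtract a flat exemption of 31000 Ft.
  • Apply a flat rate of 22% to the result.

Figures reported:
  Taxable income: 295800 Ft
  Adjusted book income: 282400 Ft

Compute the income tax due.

Tentative minimum tax:
  Base (adjusted book income): 282400 Ft
  Less exemption 31000 Ft → base 251400 Ft
  251400 Ft × 22% = 55308 Ft

Mainline income levy:
  17000 Ft × 7% = 1190 Ft
  17000 Ft × 13% = 2210 Ft
  261800 Ft × 27% = 70686 Ft
  → 74086 Ft

74086 Ft > 55308 Ft, so the mainline income levy governs.

74086 Ft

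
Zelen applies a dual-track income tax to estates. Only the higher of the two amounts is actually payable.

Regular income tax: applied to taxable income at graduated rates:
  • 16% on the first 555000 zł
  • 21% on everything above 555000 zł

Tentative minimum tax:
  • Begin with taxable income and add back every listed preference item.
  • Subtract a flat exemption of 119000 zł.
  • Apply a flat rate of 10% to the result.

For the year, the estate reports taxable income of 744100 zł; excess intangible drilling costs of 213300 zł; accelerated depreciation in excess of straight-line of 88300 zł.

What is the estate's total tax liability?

128511 zł

Tentative minimum tax:
  Adjusted income: 744100 zł + 213300 zł + 88300 zł = 1045700 zł
  Less exemption 119000 zł → base 926700 zł
  926700 zł × 10% = 92670 zł

Regular income tax:
  555000 zł × 16% = 88800 zł
  189100 zł × 21% = 39711 zł
  → 128511 zł

128511 zł > 92670 zł, so the regular income tax governs.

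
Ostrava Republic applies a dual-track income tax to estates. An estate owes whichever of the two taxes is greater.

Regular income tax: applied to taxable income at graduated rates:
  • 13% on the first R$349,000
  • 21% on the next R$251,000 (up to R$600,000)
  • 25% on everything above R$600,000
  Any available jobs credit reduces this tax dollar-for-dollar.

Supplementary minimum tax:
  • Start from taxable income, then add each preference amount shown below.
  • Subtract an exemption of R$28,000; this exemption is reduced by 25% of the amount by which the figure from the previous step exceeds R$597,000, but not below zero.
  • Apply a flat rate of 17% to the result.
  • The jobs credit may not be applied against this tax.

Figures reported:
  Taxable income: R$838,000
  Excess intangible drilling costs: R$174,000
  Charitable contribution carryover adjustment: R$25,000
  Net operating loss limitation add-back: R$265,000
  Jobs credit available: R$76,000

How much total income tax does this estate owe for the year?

R$221,340

Regular income tax:
  R$349,000 × 13% = R$45,370
  R$251,000 × 21% = R$52,710
  R$238,000 × 25% = R$59,500
  → R$157,580
  Less jobs credit R$76,000 → R$81,580

Supplementary minimum tax:
  Adjusted income: R$838,000 + R$174,000 + R$25,000 + R$265,000 = R$1,302,000
  Exemption: 25% × (R$1,302,000 − R$597,000) = R$176,250 ≥ R$28,000, so the exemption is fully phased out
  Base: R$1,302,000 − R$0 = R$1,302,000
  R$1,302,000 × 17% = R$221,340

R$221,340 > R$81,580, so the supplementary minimum tax is the binding amount.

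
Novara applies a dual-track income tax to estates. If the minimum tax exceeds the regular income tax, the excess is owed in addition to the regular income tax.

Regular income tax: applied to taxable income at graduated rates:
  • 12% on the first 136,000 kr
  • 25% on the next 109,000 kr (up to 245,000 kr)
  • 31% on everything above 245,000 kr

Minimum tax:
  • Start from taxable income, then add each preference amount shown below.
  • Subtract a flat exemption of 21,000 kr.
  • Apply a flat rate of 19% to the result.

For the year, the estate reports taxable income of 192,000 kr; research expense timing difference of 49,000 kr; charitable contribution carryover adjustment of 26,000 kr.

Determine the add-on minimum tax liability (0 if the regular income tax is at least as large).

16,420 kr

Regular income tax:
  136,000 kr × 12% = 16,320 kr
  56,000 kr × 25% = 14,000 kr
  → 30,320 kr

Minimum tax:
  Adjusted income: 192,000 kr + 49,000 kr + 26,000 kr = 267,000 kr
  Less exemption 21,000 kr → base 246,000 kr
  246,000 kr × 19% = 46,740 kr

Excess of minimum tax over regular income tax: 46,740 kr − 30,320 kr = 16,420 kr.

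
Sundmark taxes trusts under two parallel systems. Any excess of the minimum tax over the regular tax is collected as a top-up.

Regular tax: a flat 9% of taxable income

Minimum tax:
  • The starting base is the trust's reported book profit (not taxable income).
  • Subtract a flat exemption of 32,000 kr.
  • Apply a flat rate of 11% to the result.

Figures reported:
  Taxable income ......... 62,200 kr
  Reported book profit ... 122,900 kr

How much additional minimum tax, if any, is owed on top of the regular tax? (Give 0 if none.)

Minimum tax:
  Base (reported book profit): 122,900 kr
  Less exemption 32,000 kr → base 90,900 kr
  90,900 kr × 11% = 9,999 kr

Regular tax:
  62,200 kr × 9% = 5,598 kr

Excess of minimum tax over regular tax: 9,999 kr − 5,598 kr = 4,401 kr.

4,401 kr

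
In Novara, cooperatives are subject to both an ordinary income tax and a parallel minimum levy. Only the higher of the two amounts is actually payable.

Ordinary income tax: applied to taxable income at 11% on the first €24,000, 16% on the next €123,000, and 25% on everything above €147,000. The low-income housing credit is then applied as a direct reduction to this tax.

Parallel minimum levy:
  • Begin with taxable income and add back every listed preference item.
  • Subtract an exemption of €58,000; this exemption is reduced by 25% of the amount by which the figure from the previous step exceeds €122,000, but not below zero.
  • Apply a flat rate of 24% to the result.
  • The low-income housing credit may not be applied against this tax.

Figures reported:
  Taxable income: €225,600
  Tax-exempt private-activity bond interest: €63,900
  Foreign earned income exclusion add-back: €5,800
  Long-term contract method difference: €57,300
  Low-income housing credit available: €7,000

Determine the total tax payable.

Parallel minimum levy:
  Adjusted income: €225,600 + €63,900 + €5,800 + €57,300 = €352,600
  Exemption: €58,000 − 25% × (€352,600 − €122,000) = €58,000 − €57,650 = €350
  Base: €352,600 − €350 = €352,250
  €352,250 × 24% = €84,540

Ordinary income tax:
  €24,000 × 11% = €2,640
  €123,000 × 16% = €19,680
  €78,600 × 25% = €19,650
  → €41,970
  Less low-income housing credit €7,000 → €34,970

€84,540 > €34,970, so the parallel minimum levy is the binding amount.

€84,540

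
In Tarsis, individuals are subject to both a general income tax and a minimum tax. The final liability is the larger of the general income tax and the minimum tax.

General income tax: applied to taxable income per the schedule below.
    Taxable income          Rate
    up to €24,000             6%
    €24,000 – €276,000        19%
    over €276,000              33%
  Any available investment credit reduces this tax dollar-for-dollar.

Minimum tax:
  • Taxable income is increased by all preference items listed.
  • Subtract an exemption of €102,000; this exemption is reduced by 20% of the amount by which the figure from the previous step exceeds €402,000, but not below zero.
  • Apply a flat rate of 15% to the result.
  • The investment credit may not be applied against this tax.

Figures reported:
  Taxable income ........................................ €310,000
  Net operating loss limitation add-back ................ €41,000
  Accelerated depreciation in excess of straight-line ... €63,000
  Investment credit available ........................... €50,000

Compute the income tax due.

General income tax:
  €24,000 × 6% = €1,440
  €252,000 × 19% = €47,880
  €34,000 × 33% = €11,220
  → €60,540
  Less investment credit €50,000 → €10,540

Minimum tax:
  Adjusted income: €310,000 + €41,000 + €63,000 = €414,000
  Exemption: €102,000 − 20% × (€414,000 − €402,000) = €102,000 − €2,400 = €99,600
  Base: €414,000 − €99,600 = €314,400
  €314,400 × 15% = €47,160

€47,160 > €10,540, so the minimum tax is the binding amount.

€47,160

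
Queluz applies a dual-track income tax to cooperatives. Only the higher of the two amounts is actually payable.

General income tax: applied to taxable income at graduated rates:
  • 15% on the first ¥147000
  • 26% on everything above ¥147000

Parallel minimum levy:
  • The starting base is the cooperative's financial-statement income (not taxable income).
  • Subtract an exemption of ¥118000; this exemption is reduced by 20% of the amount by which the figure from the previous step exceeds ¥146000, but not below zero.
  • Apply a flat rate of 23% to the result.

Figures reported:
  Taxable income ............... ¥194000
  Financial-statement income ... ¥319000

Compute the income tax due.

¥54188

General income tax:
  ¥147000 × 15% = ¥22050
  ¥47000 × 26% = ¥12220
  → ¥34270

Parallel minimum levy:
  Base (financial-statement income): ¥319000
  Exemption: ¥118000 − 20% × (¥319000 − ¥146000) = ¥118000 − ¥34600 = ¥83400
  Base: ¥319000 − ¥83400 = ¥235600
  ¥235600 × 23% = ¥54188

¥54188 > ¥34270, so the parallel minimum levy is the binding amount.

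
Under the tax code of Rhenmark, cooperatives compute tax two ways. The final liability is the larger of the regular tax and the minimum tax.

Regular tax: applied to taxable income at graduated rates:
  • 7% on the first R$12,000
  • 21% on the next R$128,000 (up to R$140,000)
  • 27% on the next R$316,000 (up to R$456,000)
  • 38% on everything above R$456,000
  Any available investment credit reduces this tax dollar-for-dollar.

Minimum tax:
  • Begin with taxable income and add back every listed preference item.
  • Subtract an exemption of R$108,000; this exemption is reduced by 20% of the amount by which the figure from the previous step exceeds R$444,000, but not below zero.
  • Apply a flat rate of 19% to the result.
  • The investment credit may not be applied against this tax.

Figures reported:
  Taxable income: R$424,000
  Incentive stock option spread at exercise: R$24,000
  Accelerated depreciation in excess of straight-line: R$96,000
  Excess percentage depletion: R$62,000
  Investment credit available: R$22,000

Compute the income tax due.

Regular tax:
  R$12,000 × 7% = R$840
  R$128,000 × 21% = R$26,880
  R$284,000 × 27% = R$76,680
  → R$104,400
  Less investment credit R$22,000 → R$82,400

Minimum tax:
  Adjusted income: R$424,000 + R$24,000 + R$96,000 + R$62,000 = R$606,000
  Exemption: R$108,000 − 20% × (R$606,000 − R$444,000) = R$108,000 − R$32,400 = R$75,600
  Base: R$606,000 − R$75,600 = R$530,400
  R$530,400 × 19% = R$100,776

R$100,776 > R$82,400, so the minimum tax is the binding amount.

R$100,776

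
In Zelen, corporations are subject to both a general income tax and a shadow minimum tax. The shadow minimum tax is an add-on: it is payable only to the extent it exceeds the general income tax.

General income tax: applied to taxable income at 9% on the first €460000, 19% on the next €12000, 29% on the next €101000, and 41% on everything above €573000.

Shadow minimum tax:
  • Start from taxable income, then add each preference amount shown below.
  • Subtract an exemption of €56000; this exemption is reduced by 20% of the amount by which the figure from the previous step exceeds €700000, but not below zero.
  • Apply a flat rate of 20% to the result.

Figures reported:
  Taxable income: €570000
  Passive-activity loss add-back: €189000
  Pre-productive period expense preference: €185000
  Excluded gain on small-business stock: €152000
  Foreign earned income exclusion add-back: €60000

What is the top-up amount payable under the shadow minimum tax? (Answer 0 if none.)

€159100

Shadow minimum tax:
  Adjusted income: €570000 + €189000 + €185000 + €152000 + €60000 = €1156000
  Exemption: 20% × (€1156000 − €700000) = €91200 ≥ €56000, so the exemption is fully phased out
  Base: €1156000 − €0 = €1156000
  €1156000 × 20% = €231200

General income tax:
  €460000 × 9% = €41400
  €12000 × 19% = €2280
  €98000 × 29% = €28420
  → €72100

Excess of shadow minimum tax over general income tax: €231200 − €72100 = €159100.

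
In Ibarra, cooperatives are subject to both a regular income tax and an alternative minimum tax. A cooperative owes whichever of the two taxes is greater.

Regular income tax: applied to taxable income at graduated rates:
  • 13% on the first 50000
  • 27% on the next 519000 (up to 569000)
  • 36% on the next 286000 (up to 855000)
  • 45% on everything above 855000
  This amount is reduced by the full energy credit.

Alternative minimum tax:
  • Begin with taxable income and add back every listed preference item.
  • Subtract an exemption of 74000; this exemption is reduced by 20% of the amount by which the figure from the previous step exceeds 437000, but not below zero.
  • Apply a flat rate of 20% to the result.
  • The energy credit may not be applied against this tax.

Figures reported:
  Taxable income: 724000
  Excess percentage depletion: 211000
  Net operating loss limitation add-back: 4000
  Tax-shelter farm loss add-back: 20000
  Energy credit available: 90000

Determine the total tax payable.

191800

Alternative minimum tax:
  Adjusted income: 724000 + 211000 + 4000 + 20000 = 959000
  Exemption: 20% × (959000 − 437000) = 104400 ≥ 74000, so the exemption is fully phased out
  Base: 959000 − 0 = 959000
  959000 × 20% = 191800

Regular income tax:
  50000 × 13% = 6500
  519000 × 27% = 140130
  155000 × 36% = 55800
  → 202430
  Less energy credit 90000 → 112430

191800 > 112430, so the alternative minimum tax is the binding amount.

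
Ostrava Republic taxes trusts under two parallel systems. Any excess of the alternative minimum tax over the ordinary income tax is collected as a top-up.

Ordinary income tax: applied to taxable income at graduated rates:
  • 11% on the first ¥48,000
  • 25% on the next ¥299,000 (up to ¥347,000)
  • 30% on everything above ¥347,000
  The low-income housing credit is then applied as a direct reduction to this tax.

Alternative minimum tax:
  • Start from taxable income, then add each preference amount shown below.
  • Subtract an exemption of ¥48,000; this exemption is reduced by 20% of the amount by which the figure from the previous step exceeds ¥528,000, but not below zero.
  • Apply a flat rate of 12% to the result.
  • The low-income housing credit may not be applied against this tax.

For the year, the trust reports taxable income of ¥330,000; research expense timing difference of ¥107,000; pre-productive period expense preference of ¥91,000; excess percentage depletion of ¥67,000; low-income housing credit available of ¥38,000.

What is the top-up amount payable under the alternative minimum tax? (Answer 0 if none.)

¥29,468

Alternative minimum tax:
  Adjusted income: ¥330,000 + ¥107,000 + ¥91,000 + ¥67,000 = ¥595,000
  Exemption: ¥48,000 − 20% × (¥595,000 − ¥528,000) = ¥48,000 − ¥13,400 = ¥34,600
  Base: ¥595,000 − ¥34,600 = ¥560,400
  ¥560,400 × 12% = ¥67,248

Ordinary income tax:
  ¥48,000 × 11% = ¥5,280
  ¥282,000 × 25% = ¥70,500
  → ¥75,780
  Less low-income housing credit ¥38,000 → ¥37,780

Excess of alternative minimum tax over ordinary income tax: ¥67,248 − ¥37,780 = ¥29,468.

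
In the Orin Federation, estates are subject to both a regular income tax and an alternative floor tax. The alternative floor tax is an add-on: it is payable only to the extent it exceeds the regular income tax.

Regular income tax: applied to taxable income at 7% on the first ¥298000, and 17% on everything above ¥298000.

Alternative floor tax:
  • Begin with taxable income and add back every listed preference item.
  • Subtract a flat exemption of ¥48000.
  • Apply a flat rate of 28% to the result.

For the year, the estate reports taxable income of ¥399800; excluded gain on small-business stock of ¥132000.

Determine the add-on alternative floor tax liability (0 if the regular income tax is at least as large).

¥97298

Regular income tax:
  ¥298000 × 7% = ¥20860
  ¥101800 × 17% = ¥17306
  → ¥38166

Alternative floor tax:
  Adjusted income: ¥399800 + ¥132000 = ¥531800
  Less exemption ¥48000 → base ¥483800
  ¥483800 × 28% = ¥135464

Excess of alternative floor tax over regular income tax: ¥135464 − ¥38166 = ¥97298.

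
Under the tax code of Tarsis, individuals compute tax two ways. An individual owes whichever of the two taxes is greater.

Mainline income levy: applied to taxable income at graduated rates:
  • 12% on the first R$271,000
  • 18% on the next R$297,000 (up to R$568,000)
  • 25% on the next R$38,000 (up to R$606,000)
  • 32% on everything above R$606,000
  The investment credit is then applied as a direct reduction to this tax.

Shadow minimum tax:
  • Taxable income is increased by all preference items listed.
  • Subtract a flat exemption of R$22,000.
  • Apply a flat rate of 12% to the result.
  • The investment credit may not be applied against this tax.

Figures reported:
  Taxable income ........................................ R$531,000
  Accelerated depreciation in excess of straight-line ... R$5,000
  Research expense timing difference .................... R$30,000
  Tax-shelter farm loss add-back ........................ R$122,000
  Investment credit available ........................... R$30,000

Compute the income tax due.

R$79,920

Shadow minimum tax:
  Adjusted income: R$531,000 + R$5,000 + R$30,000 + R$122,000 = R$688,000
  Less exemption R$22,000 → base R$666,000
  R$666,000 × 12% = R$79,920

Mainline income levy:
  R$271,000 × 12% = R$32,520
  R$260,000 × 18% = R$46,800
  → R$79,320
  Less investment credit R$30,000 → R$49,320

R$79,920 > R$49,320, so the shadow minimum tax is the binding amount.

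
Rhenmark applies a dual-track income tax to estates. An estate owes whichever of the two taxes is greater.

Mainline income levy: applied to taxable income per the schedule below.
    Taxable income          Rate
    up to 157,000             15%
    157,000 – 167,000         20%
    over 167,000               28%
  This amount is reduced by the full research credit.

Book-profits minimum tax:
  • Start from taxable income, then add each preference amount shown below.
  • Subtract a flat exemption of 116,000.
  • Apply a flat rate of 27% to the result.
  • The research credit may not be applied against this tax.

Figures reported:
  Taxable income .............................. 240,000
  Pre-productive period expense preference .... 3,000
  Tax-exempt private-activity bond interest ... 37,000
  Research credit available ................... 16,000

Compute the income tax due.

Mainline income levy:
  157,000 × 15% = 23,550
  10,000 × 20% = 2,000
  73,000 × 28% = 20,440
  → 45,990
  Less research credit 16,000 → 29,990

Book-profits minimum tax:
  Adjusted income: 240,000 + 3,000 + 37,000 = 280,000
  Less exemption 116,000 → base 164,000
  164,000 × 27% = 44,280

44,280 > 29,990, so the book-profits minimum tax is the binding amount.

44,280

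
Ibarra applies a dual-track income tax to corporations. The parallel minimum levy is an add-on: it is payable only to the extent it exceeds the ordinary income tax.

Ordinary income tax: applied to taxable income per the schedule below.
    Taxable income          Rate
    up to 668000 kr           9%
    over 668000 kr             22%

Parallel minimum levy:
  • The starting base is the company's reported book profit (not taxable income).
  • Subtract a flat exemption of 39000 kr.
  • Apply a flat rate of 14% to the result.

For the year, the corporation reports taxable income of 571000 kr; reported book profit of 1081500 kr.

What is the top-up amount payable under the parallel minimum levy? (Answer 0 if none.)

94560 kr

Ordinary income tax:
  571000 kr × 9% = 51390 kr

Parallel minimum levy:
  Base (reported book profit): 1081500 kr
  Less exemption 39000 kr → base 1042500 kr
  1042500 kr × 14% = 145950 kr

Excess of parallel minimum levy over ordinary income tax: 145950 kr − 51390 kr = 94560 kr.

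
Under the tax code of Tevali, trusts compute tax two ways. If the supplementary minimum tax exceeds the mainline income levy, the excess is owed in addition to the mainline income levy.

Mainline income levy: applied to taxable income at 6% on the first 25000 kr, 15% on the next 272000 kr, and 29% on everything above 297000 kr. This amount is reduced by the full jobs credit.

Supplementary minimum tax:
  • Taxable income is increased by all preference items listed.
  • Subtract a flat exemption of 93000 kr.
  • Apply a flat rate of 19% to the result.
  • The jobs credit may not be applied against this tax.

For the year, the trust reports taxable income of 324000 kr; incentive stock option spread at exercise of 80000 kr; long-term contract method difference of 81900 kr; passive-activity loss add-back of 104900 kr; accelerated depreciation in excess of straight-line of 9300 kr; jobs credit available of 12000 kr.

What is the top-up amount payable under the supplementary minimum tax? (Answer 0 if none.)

58219 kr

Mainline income levy:
  25000 kr × 6% = 1500 kr
  272000 kr × 15% = 40800 kr
  27000 kr × 29% = 7830 kr
  → 50130 kr
  Less jobs credit 12000 kr → 38130 kr

Supplementary minimum tax:
  Adjusted income: 324000 kr + 80000 kr + 81900 kr + 104900 kr + 9300 kr = 600100 kr
  Less exemption 93000 kr → base 507100 kr
  507100 kr × 19% = 96349 kr

Excess of supplementary minimum tax over mainline income levy: 96349 kr − 38130 kr = 58219 kr.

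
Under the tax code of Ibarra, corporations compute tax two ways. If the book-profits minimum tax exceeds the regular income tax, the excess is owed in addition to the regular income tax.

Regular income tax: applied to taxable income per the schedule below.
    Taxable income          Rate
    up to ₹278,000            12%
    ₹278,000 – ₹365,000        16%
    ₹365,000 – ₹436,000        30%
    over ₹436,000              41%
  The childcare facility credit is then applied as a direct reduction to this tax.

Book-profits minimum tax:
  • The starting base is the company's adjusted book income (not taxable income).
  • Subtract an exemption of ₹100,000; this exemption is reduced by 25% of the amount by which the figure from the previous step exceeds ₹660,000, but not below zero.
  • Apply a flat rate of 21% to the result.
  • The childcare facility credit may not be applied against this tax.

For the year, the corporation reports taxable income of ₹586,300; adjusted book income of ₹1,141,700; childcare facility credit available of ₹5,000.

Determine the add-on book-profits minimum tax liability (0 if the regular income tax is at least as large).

₹114,554

Book-profits minimum tax:
  Base (adjusted book income): ₹1,141,700
  Exemption: 25% × (₹1,141,700 − ₹660,000) = ₹120,425 ≥ ₹100,000, so the exemption is fully phased out
  Base: ₹1,141,700 − ₹0 = ₹1,141,700
  ₹1,141,700 × 21% = ₹239,757

Regular income tax:
  ₹278,000 × 12% = ₹33,360
  ₹87,000 × 16% = ₹13,920
  ₹71,000 × 30% = ₹21,300
  ₹150,300 × 41% = ₹61,623
  → ₹130,203
  Less childcare facility credit ₹5,000 → ₹125,203

Excess of book-profits minimum tax over regular income tax: ₹239,757 − ₹125,203 = ₹114,554.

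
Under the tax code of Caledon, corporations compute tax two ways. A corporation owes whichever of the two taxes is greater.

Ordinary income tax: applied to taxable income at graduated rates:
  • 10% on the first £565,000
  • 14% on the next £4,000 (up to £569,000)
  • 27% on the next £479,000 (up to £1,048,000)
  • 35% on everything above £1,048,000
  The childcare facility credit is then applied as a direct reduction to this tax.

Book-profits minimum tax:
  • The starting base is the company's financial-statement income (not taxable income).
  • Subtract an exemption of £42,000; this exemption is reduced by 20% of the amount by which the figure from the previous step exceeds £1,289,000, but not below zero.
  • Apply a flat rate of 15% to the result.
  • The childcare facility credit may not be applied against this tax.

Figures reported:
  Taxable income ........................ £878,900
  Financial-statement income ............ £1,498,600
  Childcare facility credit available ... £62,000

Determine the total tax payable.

Book-profits minimum tax:
  Base (financial-statement income): £1,498,600
  Exemption: £42,000 − 20% × (£1,498,600 − £1,289,000) = £42,000 − £41,920 = £80
  Base: £1,498,600 − £80 = £1,498,520
  £1,498,520 × 15% = £224,778

Ordinary income tax:
  £565,000 × 10% = £56,500
  £4,000 × 14% = £560
  £309,900 × 27% = £83,673
  → £140,733
  Less childcare facility credit £62,000 → £78,733

£224,778 > £78,733, so the book-profits minimum tax is the binding amount.

£224,778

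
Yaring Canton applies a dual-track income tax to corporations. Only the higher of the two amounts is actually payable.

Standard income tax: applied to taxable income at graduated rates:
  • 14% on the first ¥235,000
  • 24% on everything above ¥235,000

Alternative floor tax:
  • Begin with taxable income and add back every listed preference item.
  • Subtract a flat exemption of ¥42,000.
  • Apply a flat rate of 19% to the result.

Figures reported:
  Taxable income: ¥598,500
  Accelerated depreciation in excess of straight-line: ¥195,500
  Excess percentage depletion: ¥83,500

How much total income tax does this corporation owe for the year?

Standard income tax:
  ¥235,000 × 14% = ¥32,900
  ¥363,500 × 24% = ¥87,240
  → ¥120,140

Alternative floor tax:
  Adjusted income: ¥598,500 + ¥195,500 + ¥83,500 = ¥877,500
  Less exemption ¥42,000 → base ¥835,500
  ¥835,500 × 19% = ¥158,745

¥158,745 > ¥120,140, so the alternative floor tax is the binding amount.

¥158,745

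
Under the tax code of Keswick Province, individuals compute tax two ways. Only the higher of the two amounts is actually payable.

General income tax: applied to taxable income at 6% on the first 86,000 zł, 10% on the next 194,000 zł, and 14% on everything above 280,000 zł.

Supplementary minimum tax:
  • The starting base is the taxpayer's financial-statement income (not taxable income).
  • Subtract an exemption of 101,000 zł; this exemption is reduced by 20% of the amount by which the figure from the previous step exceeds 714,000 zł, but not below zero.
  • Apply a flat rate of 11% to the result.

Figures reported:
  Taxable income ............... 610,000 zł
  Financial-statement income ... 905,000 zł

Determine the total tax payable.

92,642 zł

General income tax:
  86,000 zł × 6% = 5,160 zł
  194,000 zł × 10% = 19,400 zł
  330,000 zł × 14% = 46,200 zł
  → 70,760 zł

Supplementary minimum tax:
  Base (financial-statement income): 905,000 zł
  Exemption: 101,000 zł − 20% × (905,000 zł − 714,000 zł) = 101,000 zł − 38,200 zł = 62,800 zł
  Base: 905,000 zł − 62,800 zł = 842,200 zł
  842,200 zł × 11% = 92,642 zł

92,642 zł > 70,760 zł, so the supplementary minimum tax is the binding amount.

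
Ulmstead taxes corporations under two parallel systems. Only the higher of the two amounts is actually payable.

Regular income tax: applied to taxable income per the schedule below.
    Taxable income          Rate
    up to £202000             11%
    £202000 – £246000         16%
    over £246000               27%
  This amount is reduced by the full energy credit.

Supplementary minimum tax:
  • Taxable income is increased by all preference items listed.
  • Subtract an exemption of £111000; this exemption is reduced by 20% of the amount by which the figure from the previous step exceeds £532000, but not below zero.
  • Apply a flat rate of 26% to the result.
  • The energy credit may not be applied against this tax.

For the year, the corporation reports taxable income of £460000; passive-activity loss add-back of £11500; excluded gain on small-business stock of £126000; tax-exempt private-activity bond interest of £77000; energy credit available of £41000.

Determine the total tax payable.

£153920

Supplementary minimum tax:
  Adjusted income: £460000 + £11500 + £126000 + £77000 = £674500
  Exemption: £111000 − 20% × (£674500 − £532000) = £111000 − £28500 = £82500
  Base: £674500 − £82500 = £592000
  £592000 × 26% = £153920

Regular income tax:
  £202000 × 11% = £22220
  £44000 × 16% = £7040
  £214000 × 27% = £57780
  → £87040
  Less energy credit £41000 → £46040

£153920 > £46040, so the supplementary minimum tax is the binding amount.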